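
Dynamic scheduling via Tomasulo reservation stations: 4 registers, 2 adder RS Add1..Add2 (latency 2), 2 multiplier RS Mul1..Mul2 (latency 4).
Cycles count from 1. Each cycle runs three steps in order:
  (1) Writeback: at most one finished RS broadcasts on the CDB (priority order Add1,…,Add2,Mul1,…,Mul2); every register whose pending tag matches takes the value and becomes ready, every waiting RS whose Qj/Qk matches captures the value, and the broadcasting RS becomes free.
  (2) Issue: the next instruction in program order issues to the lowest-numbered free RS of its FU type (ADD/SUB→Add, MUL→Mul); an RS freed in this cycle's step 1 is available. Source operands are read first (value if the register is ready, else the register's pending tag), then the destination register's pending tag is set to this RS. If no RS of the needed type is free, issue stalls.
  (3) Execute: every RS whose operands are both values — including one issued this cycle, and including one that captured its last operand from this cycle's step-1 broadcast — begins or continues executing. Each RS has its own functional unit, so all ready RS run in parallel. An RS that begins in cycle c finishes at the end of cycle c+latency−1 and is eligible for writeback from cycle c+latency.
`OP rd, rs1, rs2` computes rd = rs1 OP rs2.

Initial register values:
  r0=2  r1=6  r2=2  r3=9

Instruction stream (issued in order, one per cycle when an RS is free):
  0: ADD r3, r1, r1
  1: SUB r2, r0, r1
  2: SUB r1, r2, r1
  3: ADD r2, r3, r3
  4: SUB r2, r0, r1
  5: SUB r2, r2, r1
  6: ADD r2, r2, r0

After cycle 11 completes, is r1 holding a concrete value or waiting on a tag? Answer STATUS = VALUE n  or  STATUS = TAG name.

STATUS = VALUE -10

c1: issue ADD r3<-Add1 | r0:2,r1:6,r2:2,r3:Add1
c2: issue SUB r2<-Add2 | r0:2,r1:6,r2:Add2,r3:Add1
c3: CDB Add1=12; issue SUB r1<-Add1 | r0:2,r1:Add1,r2:Add2,r3:12
c4: CDB Add2=-4; issue ADD r2<-Add2 | r0:2,r1:Add1,r2:Add2,r3:12
c5: stall | r0:2,r1:Add1,r2:Add2,r3:12
c6: CDB Add1=-10; issue SUB r2<-Add1 | r0:2,r1:-10,r2:Add1,r3:12
c7: CDB Add2=24; issue SUB r2<-Add2 | r0:2,r1:-10,r2:Add2,r3:12
c8: CDB Add1=12; issue ADD r2<-Add1 | r0:2,r1:-10,r2:Add1,r3:12
c9: - | r0:2,r1:-10,r2:Add1,r3:12
c10: CDB Add2=22 | r0:2,r1:-10,r2:Add1,r3:12
c11: - | r0:2,r1:-10,r2:Add1,r3:12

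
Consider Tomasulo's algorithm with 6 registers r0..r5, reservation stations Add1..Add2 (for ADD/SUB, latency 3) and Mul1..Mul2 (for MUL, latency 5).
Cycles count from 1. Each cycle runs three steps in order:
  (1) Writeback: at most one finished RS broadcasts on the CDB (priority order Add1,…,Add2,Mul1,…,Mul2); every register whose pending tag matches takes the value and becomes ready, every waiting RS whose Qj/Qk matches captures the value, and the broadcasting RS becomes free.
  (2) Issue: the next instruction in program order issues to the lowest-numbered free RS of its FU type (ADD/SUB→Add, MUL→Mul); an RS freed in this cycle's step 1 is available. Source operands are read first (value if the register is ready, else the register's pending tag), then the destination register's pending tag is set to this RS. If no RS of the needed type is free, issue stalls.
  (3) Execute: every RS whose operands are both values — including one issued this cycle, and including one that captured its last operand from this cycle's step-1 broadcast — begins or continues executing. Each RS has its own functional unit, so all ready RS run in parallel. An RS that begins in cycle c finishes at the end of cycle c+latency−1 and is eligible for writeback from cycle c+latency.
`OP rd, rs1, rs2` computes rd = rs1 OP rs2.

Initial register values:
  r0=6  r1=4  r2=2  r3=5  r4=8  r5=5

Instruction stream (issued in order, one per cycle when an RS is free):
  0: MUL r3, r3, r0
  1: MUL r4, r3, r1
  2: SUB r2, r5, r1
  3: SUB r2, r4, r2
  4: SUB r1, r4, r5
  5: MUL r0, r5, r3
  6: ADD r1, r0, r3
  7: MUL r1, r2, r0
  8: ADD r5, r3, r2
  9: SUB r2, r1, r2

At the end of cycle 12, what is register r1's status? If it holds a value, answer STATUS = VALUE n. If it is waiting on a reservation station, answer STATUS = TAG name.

c1: issue MUL r3<-Mul1 | r0:6,r1:4,r2:2,r3:Mul1,r4:8,r5:5
c2: issue MUL r4<-Mul2 | r0:6,r1:4,r2:2,r3:Mul1,r4:Mul2,r5:5
c3: issue SUB r2<-Add1 | r0:6,r1:4,r2:Add1,r3:Mul1,r4:Mul2,r5:5
c4: issue SUB r2<-Add2 | r0:6,r1:4,r2:Add2,r3:Mul1,r4:Mul2,r5:5
c5: stall | r0:6,r1:4,r2:Add2,r3:Mul1,r4:Mul2,r5:5
c6: CDB Add1=1; issue SUB r1<-Add1 | r0:6,r1:Add1,r2:Add2,r3:Mul1,r4:Mul2,r5:5
c7: CDB Mul1=30; issue MUL r0<-Mul1 | r0:Mul1,r1:Add1,r2:Add2,r3:30,r4:Mul2,r5:5
c8: stall | r0:Mul1,r1:Add1,r2:Add2,r3:30,r4:Mul2,r5:5
c9: stall | r0:Mul1,r1:Add1,r2:Add2,r3:30,r4:Mul2,r5:5
c10: stall | r0:Mul1,r1:Add1,r2:Add2,r3:30,r4:Mul2,r5:5
c11: stall | r0:Mul1,r1:Add1,r2:Add2,r3:30,r4:Mul2,r5:5
c12: CDB Mul1=150; stall | r0:150,r1:Add1,r2:Add2,r3:30,r4:Mul2,r5:5

STATUS = TAG Add1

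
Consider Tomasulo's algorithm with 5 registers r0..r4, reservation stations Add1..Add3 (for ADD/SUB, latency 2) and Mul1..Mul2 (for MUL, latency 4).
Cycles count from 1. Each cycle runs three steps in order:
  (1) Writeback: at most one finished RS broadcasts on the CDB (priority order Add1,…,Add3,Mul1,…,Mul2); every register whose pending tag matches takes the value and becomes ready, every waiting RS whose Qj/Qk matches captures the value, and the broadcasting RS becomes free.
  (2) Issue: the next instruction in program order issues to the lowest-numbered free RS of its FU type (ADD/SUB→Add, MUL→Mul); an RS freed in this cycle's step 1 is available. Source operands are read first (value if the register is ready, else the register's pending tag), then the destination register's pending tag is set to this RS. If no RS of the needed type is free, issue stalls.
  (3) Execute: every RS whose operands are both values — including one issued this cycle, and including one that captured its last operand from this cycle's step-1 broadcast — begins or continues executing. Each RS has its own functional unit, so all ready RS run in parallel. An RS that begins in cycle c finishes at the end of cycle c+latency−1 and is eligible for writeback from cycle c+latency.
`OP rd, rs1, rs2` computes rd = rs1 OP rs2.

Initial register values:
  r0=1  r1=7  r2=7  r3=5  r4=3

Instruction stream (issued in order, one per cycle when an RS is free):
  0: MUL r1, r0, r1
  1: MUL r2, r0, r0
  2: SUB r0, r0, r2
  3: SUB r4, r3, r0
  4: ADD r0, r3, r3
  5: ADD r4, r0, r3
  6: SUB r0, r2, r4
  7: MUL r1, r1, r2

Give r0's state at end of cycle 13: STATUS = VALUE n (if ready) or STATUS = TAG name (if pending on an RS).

STATUS = VALUE -14

  c1: issue MUL r1<-Mul1  regs: r0:1,r1:Mul1,r2:7,r3:5,r4:3
  c2: issue MUL r2<-Mul2  regs: r0:1,r1:Mul1,r2:Mul2,r3:5,r4:3
  c3: issue SUB r0<-Add1  regs: r0:Add1,r1:Mul1,r2:Mul2,r3:5,r4:3
  c4: issue SUB r4<-Add2  regs: r0:Add1,r1:Mul1,r2:Mul2,r3:5,r4:Add2
  c5: CDB Mul1=7; issue ADD r0<-Add3  regs: r0:Add3,r1:7,r2:Mul2,r3:5,r4:Add2
  c6: CDB Mul2=1; stall  regs: r0:Add3,r1:7,r2:1,r3:5,r4:Add2
  c7: CDB Add3=10; issue ADD r4<-Add3  regs: r0:10,r1:7,r2:1,r3:5,r4:Add3
  c8: CDB Add1=0; issue SUB r0<-Add1  regs: r0:Add1,r1:7,r2:1,r3:5,r4:Add3
  c9: CDB Add3=15; issue MUL r1<-Mul1  regs: r0:Add1,r1:Mul1,r2:1,r3:5,r4:15
  c10: CDB Add2=5  regs: r0:Add1,r1:Mul1,r2:1,r3:5,r4:15
  c11: CDB Add1=-14  regs: r0:-14,r1:Mul1,r2:1,r3:5,r4:15
  c12: -  regs: r0:-14,r1:Mul1,r2:1,r3:5,r4:15
  c13: CDB Mul1=7  regs: r0:-14,r1:7,r2:1,r3:5,r4:15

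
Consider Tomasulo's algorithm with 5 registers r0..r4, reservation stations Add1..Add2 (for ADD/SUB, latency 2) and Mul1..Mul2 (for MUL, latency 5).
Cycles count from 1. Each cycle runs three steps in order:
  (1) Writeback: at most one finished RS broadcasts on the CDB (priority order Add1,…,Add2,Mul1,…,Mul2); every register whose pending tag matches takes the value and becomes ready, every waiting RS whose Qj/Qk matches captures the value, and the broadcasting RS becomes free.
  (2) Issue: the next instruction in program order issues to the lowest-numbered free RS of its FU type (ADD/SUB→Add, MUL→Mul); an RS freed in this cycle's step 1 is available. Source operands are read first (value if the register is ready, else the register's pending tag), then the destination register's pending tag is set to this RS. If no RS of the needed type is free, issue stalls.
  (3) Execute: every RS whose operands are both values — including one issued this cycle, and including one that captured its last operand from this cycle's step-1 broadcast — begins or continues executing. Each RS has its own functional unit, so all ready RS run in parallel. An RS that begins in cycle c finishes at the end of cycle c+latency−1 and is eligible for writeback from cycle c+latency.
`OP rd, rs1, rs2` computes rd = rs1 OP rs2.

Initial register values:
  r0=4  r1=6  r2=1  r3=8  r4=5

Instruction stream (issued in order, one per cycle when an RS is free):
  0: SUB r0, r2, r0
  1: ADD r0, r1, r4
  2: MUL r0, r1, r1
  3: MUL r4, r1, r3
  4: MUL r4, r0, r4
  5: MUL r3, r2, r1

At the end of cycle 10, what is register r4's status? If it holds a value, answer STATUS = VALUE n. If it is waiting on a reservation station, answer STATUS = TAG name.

STATUS = TAG Mul1

cycle 1: issue SUB r0<-Add1 // r0:Add1,r1:6,r2:1,r3:8,r4:5
cycle 2: issue ADD r0<-Add2 // r0:Add2,r1:6,r2:1,r3:8,r4:5
cycle 3: CDB Add1=-3; issue MUL r0<-Mul1 // r0:Mul1,r1:6,r2:1,r3:8,r4:5
cycle 4: CDB Add2=11; issue MUL r4<-Mul2 // r0:Mul1,r1:6,r2:1,r3:8,r4:Mul2
cycle 5: stall // r0:Mul1,r1:6,r2:1,r3:8,r4:Mul2
cycle 6: stall // r0:Mul1,r1:6,r2:1,r3:8,r4:Mul2
cycle 7: stall // r0:Mul1,r1:6,r2:1,r3:8,r4:Mul2
cycle 8: CDB Mul1=36; issue MUL r4<-Mul1 // r0:36,r1:6,r2:1,r3:8,r4:Mul1
cycle 9: CDB Mul2=48; issue MUL r3<-Mul2 // r0:36,r1:6,r2:1,r3:Mul2,r4:Mul1
cycle 10: - // r0:36,r1:6,r2:1,r3:Mul2,r4:Mul1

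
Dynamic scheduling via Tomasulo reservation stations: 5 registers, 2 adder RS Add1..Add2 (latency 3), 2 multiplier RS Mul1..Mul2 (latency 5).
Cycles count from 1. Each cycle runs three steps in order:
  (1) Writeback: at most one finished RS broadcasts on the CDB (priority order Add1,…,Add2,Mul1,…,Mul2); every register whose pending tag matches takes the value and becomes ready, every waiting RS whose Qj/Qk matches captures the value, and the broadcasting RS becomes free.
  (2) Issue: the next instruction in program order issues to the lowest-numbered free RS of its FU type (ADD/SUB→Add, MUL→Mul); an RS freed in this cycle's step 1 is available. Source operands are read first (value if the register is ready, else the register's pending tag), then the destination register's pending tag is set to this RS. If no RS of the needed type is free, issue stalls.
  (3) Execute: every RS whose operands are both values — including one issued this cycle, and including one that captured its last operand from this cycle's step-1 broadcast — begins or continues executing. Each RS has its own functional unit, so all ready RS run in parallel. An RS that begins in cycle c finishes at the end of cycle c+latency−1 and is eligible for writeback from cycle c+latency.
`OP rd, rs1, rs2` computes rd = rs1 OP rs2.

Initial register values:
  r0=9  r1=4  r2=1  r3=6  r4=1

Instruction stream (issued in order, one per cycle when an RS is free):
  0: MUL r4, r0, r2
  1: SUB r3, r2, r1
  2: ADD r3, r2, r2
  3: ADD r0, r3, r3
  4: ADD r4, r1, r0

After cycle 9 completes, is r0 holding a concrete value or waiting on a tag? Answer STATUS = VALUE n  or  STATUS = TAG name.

STATUS = VALUE 4

  c1: issue MUL r4<-Mul1  regs: r0:9,r1:4,r2:1,r3:6,r4:Mul1
  c2: issue SUB r3<-Add1  regs: r0:9,r1:4,r2:1,r3:Add1,r4:Mul1
  c3: issue ADD r3<-Add2  regs: r0:9,r1:4,r2:1,r3:Add2,r4:Mul1
  c4: stall  regs: r0:9,r1:4,r2:1,r3:Add2,r4:Mul1
  c5: CDB Add1=-3; issue ADD r0<-Add1  regs: r0:Add1,r1:4,r2:1,r3:Add2,r4:Mul1
  c6: CDB Add2=2; issue ADD r4<-Add2  regs: r0:Add1,r1:4,r2:1,r3:2,r4:Add2
  c7: CDB Mul1=9  regs: r0:Add1,r1:4,r2:1,r3:2,r4:Add2
  c8: -  regs: r0:Add1,r1:4,r2:1,r3:2,r4:Add2
  c9: CDB Add1=4  regs: r0:4,r1:4,r2:1,r3:2,r4:Add2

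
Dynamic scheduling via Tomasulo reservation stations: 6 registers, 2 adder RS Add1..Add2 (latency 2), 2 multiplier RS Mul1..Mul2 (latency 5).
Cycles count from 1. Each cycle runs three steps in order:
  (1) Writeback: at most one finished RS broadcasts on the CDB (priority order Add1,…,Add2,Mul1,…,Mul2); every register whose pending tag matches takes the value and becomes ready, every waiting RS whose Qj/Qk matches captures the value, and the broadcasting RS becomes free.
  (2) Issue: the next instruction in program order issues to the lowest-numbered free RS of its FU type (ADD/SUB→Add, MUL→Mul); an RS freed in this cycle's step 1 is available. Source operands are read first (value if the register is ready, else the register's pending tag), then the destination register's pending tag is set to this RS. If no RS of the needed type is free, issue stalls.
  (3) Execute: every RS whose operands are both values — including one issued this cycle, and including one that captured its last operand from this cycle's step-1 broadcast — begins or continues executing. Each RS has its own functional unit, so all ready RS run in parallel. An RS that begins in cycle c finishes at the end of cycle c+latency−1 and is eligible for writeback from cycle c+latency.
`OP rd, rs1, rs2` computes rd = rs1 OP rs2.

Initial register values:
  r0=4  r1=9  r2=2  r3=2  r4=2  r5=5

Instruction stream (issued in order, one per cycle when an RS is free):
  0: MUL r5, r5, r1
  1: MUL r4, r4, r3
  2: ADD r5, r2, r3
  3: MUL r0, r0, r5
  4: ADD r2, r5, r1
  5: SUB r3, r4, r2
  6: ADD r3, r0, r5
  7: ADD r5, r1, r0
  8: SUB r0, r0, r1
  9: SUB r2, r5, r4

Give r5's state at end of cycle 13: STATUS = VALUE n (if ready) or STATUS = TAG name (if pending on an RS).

STATUS = TAG Add2

cycle 1: issue MUL r5<-Mul1 // r0:4,r1:9,r2:2,r3:2,r4:2,r5:Mul1
cycle 2: issue MUL r4<-Mul2 // r0:4,r1:9,r2:2,r3:2,r4:Mul2,r5:Mul1
cycle 3: issue ADD r5<-Add1 // r0:4,r1:9,r2:2,r3:2,r4:Mul2,r5:Add1
cycle 4: stall // r0:4,r1:9,r2:2,r3:2,r4:Mul2,r5:Add1
cycle 5: CDB Add1=4; stall // r0:4,r1:9,r2:2,r3:2,r4:Mul2,r5:4
cycle 6: CDB Mul1=45; issue MUL r0<-Mul1 // r0:Mul1,r1:9,r2:2,r3:2,r4:Mul2,r5:4
cycle 7: CDB Mul2=4; issue ADD r2<-Add1 // r0:Mul1,r1:9,r2:Add1,r3:2,r4:4,r5:4
cycle 8: issue SUB r3<-Add2 // r0:Mul1,r1:9,r2:Add1,r3:Add2,r4:4,r5:4
cycle 9: CDB Add1=13; issue ADD r3<-Add1 // r0:Mul1,r1:9,r2:13,r3:Add1,r4:4,r5:4
cycle 10: stall // r0:Mul1,r1:9,r2:13,r3:Add1,r4:4,r5:4
cycle 11: CDB Add2=-9; issue ADD r5<-Add2 // r0:Mul1,r1:9,r2:13,r3:Add1,r4:4,r5:Add2
cycle 12: CDB Mul1=16; stall // r0:16,r1:9,r2:13,r3:Add1,r4:4,r5:Add2
cycle 13: stall // r0:16,r1:9,r2:13,r3:Add1,r4:4,r5:Add2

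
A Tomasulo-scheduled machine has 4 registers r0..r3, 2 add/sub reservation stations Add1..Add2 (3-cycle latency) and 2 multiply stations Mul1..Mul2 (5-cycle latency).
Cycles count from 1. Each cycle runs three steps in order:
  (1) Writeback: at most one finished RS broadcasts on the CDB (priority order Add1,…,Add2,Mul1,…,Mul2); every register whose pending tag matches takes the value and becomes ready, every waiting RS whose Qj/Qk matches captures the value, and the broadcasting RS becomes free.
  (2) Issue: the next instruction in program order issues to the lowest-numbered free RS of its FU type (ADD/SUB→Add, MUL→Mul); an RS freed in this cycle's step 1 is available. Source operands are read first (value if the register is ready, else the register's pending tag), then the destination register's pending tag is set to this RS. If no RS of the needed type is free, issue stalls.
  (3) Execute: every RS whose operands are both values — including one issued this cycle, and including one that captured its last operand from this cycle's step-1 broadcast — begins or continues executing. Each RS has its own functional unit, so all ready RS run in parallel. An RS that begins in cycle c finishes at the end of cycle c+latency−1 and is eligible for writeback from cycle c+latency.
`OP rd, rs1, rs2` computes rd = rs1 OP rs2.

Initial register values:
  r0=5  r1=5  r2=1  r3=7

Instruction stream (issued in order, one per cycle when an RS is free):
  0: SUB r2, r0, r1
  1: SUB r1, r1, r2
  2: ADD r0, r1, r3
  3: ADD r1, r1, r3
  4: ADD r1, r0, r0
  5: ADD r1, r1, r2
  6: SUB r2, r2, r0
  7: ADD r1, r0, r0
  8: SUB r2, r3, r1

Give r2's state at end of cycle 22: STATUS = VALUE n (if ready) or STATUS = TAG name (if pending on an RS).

STATUS = VALUE -17

cycle 1: issue SUB r2<-Add1 // r0:5,r1:5,r2:Add1,r3:7
cycle 2: issue SUB r1<-Add2 // r0:5,r1:Add2,r2:Add1,r3:7
cycle 3: stall // r0:5,r1:Add2,r2:Add1,r3:7
cycle 4: CDB Add1=0; issue ADD r0<-Add1 // r0:Add1,r1:Add2,r2:0,r3:7
cycle 5: stall // r0:Add1,r1:Add2,r2:0,r3:7
cycle 6: stall // r0:Add1,r1:Add2,r2:0,r3:7
cycle 7: CDB Add2=5; issue ADD r1<-Add2 // r0:Add1,r1:Add2,r2:0,r3:7
cycle 8: stall // r0:Add1,r1:Add2,r2:0,r3:7
cycle 9: stall // r0:Add1,r1:Add2,r2:0,r3:7
cycle 10: CDB Add1=12; issue ADD r1<-Add1 // r0:12,r1:Add1,r2:0,r3:7
cycle 11: CDB Add2=12; issue ADD r1<-Add2 // r0:12,r1:Add2,r2:0,r3:7
cycle 12: stall // r0:12,r1:Add2,r2:0,r3:7
cycle 13: CDB Add1=24; issue SUB r2<-Add1 // r0:12,r1:Add2,r2:Add1,r3:7
cycle 14: stall // r0:12,r1:Add2,r2:Add1,r3:7
cycle 15: stall // r0:12,r1:Add2,r2:Add1,r3:7
cycle 16: CDB Add1=-12; issue ADD r1<-Add1 // r0:12,r1:Add1,r2:-12,r3:7
cycle 17: CDB Add2=24; issue SUB r2<-Add2 // r0:12,r1:Add1,r2:Add2,r3:7
cycle 18: - // r0:12,r1:Add1,r2:Add2,r3:7
cycle 19: CDB Add1=24 // r0:12,r1:24,r2:Add2,r3:7
cycle 20: - // r0:12,r1:24,r2:Add2,r3:7
cycle 21: - // r0:12,r1:24,r2:Add2,r3:7
cycle 22: CDB Add2=-17 // r0:12,r1:24,r2:-17,r3:7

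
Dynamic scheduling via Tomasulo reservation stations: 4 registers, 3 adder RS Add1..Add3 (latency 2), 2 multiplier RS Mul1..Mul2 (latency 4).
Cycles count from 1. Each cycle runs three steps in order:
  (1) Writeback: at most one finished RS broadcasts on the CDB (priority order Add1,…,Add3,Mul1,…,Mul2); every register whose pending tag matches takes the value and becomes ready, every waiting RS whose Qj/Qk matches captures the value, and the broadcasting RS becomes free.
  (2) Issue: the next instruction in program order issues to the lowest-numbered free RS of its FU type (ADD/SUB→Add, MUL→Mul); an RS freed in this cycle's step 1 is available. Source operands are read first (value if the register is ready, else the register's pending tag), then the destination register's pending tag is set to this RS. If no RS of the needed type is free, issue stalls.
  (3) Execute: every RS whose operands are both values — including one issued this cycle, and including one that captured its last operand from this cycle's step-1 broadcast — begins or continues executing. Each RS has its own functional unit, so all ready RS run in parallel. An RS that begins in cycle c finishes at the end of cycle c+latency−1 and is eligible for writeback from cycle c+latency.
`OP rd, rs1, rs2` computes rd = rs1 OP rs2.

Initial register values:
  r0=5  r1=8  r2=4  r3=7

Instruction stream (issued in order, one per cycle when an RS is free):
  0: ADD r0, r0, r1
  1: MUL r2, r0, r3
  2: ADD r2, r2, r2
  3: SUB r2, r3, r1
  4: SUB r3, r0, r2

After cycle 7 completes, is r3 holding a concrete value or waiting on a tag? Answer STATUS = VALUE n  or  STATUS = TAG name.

cycle 1: issue ADD r0<-Add1 // r0:Add1,r1:8,r2:4,r3:7
cycle 2: issue MUL r2<-Mul1 // r0:Add1,r1:8,r2:Mul1,r3:7
cycle 3: CDB Add1=13; issue ADD r2<-Add1 // r0:13,r1:8,r2:Add1,r3:7
cycle 4: issue SUB r2<-Add2 // r0:13,r1:8,r2:Add2,r3:7
cycle 5: issue SUB r3<-Add3 // r0:13,r1:8,r2:Add2,r3:Add3
cycle 6: CDB Add2=-1 // r0:13,r1:8,r2:-1,r3:Add3
cycle 7: CDB Mul1=91 // r0:13,r1:8,r2:-1,r3:Add3

STATUS = TAG Add3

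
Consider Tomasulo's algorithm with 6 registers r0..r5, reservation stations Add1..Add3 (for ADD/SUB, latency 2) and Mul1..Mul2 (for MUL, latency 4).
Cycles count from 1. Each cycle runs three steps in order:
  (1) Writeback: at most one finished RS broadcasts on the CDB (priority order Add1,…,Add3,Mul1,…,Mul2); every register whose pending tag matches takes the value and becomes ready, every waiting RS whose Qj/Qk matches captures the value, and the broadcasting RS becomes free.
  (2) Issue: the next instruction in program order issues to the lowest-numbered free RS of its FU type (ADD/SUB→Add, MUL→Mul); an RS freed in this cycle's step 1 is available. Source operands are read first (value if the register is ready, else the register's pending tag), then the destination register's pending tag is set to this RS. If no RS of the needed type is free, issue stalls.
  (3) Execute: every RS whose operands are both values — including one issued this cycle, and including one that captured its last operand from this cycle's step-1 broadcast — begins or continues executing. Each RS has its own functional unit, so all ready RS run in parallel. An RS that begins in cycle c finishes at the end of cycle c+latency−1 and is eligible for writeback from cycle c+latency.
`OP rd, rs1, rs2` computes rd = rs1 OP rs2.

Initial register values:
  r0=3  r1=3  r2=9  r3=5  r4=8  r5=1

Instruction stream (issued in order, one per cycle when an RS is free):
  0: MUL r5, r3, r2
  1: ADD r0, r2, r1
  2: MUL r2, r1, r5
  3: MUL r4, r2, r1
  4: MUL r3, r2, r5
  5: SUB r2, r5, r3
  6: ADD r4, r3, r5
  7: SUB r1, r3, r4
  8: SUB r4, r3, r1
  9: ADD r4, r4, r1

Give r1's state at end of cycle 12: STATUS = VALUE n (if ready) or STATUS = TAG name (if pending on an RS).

c1: issue MUL r5<-Mul1 | r0:3,r1:3,r2:9,r3:5,r4:8,r5:Mul1
c2: issue ADD r0<-Add1 | r0:Add1,r1:3,r2:9,r3:5,r4:8,r5:Mul1
c3: issue MUL r2<-Mul2 | r0:Add1,r1:3,r2:Mul2,r3:5,r4:8,r5:Mul1
c4: CDB Add1=12; stall | r0:12,r1:3,r2:Mul2,r3:5,r4:8,r5:Mul1
c5: CDB Mul1=45; issue MUL r4<-Mul1 | r0:12,r1:3,r2:Mul2,r3:5,r4:Mul1,r5:45
c6: stall | r0:12,r1:3,r2:Mul2,r3:5,r4:Mul1,r5:45
c7: stall | r0:12,r1:3,r2:Mul2,r3:5,r4:Mul1,r5:45
c8: stall | r0:12,r1:3,r2:Mul2,r3:5,r4:Mul1,r5:45
c9: CDB Mul2=135; issue MUL r3<-Mul2 | r0:12,r1:3,r2:135,r3:Mul2,r4:Mul1,r5:45
c10: issue SUB r2<-Add1 | r0:12,r1:3,r2:Add1,r3:Mul2,r4:Mul1,r5:45
c11: issue ADD r4<-Add2 | r0:12,r1:3,r2:Add1,r3:Mul2,r4:Add2,r5:45
c12: issue SUB r1<-Add3 | r0:12,r1:Add3,r2:Add1,r3:Mul2,r4:Add2,r5:45

STATUS = TAG Add3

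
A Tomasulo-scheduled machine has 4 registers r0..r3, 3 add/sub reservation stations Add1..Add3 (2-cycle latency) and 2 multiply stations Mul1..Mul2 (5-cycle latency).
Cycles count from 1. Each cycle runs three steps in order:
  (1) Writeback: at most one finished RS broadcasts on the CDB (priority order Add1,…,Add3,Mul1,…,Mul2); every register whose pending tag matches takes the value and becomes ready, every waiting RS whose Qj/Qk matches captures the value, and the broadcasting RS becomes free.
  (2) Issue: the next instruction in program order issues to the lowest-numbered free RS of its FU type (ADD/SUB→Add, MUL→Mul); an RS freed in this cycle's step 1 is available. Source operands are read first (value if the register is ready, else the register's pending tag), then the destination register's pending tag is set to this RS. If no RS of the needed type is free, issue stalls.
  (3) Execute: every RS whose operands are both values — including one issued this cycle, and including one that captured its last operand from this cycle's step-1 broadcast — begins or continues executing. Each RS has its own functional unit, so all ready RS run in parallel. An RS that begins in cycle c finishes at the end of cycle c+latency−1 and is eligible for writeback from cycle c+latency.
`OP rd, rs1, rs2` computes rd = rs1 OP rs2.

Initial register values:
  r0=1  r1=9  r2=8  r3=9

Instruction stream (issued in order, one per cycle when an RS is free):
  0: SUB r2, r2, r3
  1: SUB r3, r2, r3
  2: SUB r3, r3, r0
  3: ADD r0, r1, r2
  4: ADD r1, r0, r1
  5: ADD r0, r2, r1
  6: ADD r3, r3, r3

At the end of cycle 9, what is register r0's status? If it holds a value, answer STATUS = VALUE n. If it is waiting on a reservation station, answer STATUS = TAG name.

c1: issue SUB r2<-Add1 | r0:1,r1:9,r2:Add1,r3:9
c2: issue SUB r3<-Add2 | r0:1,r1:9,r2:Add1,r3:Add2
c3: CDB Add1=-1; issue SUB r3<-Add1 | r0:1,r1:9,r2:-1,r3:Add1
c4: issue ADD r0<-Add3 | r0:Add3,r1:9,r2:-1,r3:Add1
c5: CDB Add2=-10; issue ADD r1<-Add2 | r0:Add3,r1:Add2,r2:-1,r3:Add1
c6: CDB Add3=8; issue ADD r0<-Add3 | r0:Add3,r1:Add2,r2:-1,r3:Add1
c7: CDB Add1=-11; issue ADD r3<-Add1 | r0:Add3,r1:Add2,r2:-1,r3:Add1
c8: CDB Add2=17 | r0:Add3,r1:17,r2:-1,r3:Add1
c9: CDB Add1=-22 | r0:Add3,r1:17,r2:-1,r3:-22

STATUS = TAG Add3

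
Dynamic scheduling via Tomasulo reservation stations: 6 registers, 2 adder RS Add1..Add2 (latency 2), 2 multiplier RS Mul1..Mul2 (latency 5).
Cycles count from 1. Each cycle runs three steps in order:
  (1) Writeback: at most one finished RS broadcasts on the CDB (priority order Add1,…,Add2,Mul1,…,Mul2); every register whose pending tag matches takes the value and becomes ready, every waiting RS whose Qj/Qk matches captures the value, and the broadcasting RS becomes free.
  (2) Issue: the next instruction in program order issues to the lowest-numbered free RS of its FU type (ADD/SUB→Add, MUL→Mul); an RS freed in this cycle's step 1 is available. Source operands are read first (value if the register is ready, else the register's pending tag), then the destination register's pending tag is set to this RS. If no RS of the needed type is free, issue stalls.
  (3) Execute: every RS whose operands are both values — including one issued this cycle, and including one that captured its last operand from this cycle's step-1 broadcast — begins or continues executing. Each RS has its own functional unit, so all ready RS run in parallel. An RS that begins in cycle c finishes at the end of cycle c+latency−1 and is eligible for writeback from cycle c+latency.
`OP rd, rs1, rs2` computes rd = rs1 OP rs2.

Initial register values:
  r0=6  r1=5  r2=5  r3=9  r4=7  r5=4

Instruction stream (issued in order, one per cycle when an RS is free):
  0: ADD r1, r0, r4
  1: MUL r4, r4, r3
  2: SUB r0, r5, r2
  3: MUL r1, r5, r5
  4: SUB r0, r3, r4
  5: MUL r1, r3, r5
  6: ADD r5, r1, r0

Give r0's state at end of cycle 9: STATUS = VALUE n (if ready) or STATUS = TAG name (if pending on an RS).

STATUS = VALUE -54

  c1: issue ADD r1<-Add1  regs: r0:6,r1:Add1,r2:5,r3:9,r4:7,r5:4
  c2: issue MUL r4<-Mul1  regs: r0:6,r1:Add1,r2:5,r3:9,r4:Mul1,r5:4
  c3: CDB Add1=13; issue SUB r0<-Add1  regs: r0:Add1,r1:13,r2:5,r3:9,r4:Mul1,r5:4
  c4: issue MUL r1<-Mul2  regs: r0:Add1,r1:Mul2,r2:5,r3:9,r4:Mul1,r5:4
  c5: CDB Add1=-1; issue SUB r0<-Add1  regs: r0:Add1,r1:Mul2,r2:5,r3:9,r4:Mul1,r5:4
  c6: stall  regs: r0:Add1,r1:Mul2,r2:5,r3:9,r4:Mul1,r5:4
  c7: CDB Mul1=63; issue MUL r1<-Mul1  regs: r0:Add1,r1:Mul1,r2:5,r3:9,r4:63,r5:4
  c8: issue ADD r5<-Add2  regs: r0:Add1,r1:Mul1,r2:5,r3:9,r4:63,r5:Add2
  c9: CDB Add1=-54  regs: r0:-54,r1:Mul1,r2:5,r3:9,r4:63,r5:Add2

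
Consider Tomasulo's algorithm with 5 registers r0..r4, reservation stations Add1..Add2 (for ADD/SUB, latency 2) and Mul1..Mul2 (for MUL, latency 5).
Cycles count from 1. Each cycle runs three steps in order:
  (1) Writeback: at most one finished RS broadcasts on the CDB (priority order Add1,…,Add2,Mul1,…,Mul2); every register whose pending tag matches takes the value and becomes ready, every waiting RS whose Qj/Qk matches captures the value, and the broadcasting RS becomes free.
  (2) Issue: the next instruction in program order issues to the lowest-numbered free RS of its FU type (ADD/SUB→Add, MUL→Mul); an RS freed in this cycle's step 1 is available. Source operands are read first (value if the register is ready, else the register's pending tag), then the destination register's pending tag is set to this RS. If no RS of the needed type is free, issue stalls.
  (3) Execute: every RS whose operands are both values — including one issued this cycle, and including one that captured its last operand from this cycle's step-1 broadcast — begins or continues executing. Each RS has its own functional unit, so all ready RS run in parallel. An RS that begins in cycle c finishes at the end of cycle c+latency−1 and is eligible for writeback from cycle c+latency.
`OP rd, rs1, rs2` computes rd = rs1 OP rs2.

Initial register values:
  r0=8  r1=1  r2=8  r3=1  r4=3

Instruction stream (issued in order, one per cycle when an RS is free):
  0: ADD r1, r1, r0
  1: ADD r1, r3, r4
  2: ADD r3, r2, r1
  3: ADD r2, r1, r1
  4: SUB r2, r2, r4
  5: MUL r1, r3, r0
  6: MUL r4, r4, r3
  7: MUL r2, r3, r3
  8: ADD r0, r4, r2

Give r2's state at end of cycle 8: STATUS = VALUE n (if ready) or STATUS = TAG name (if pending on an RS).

STATUS = TAG Add1

  c1: issue ADD r1<-Add1  regs: r0:8,r1:Add1,r2:8,r3:1,r4:3
  c2: issue ADD r1<-Add2  regs: r0:8,r1:Add2,r2:8,r3:1,r4:3
  c3: CDB Add1=9; issue ADD r3<-Add1  regs: r0:8,r1:Add2,r2:8,r3:Add1,r4:3
  c4: CDB Add2=4; issue ADD r2<-Add2  regs: r0:8,r1:4,r2:Add2,r3:Add1,r4:3
  c5: stall  regs: r0:8,r1:4,r2:Add2,r3:Add1,r4:3
  c6: CDB Add1=12; issue SUB r2<-Add1  regs: r0:8,r1:4,r2:Add1,r3:12,r4:3
  c7: CDB Add2=8; issue MUL r1<-Mul1  regs: r0:8,r1:Mul1,r2:Add1,r3:12,r4:3
  c8: issue MUL r4<-Mul2  regs: r0:8,r1:Mul1,r2:Add1,r3:12,r4:Mul2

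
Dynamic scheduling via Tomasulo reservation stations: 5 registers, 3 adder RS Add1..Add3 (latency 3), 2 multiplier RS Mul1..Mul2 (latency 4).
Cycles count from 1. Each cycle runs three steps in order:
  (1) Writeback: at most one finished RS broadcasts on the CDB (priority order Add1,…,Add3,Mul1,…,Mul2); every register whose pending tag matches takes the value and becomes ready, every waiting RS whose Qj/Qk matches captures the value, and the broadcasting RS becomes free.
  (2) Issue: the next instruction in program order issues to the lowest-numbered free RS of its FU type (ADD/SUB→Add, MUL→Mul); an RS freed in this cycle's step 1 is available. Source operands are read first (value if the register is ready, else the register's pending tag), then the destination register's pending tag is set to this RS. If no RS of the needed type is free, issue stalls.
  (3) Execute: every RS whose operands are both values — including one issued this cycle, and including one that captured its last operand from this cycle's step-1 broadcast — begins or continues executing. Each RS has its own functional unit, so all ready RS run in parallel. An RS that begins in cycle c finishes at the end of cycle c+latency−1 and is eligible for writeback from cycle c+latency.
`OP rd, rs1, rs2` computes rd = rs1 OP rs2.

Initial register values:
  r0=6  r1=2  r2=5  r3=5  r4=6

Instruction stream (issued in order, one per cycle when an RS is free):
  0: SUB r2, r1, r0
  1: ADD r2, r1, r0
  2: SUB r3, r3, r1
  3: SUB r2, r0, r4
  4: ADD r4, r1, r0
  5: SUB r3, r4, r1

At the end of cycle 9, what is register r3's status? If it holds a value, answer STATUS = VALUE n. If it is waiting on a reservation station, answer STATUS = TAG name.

cycle 1: issue SUB r2<-Add1 // r0:6,r1:2,r2:Add1,r3:5,r4:6
cycle 2: issue ADD r2<-Add2 // r0:6,r1:2,r2:Add2,r3:5,r4:6
cycle 3: issue SUB r3<-Add3 // r0:6,r1:2,r2:Add2,r3:Add3,r4:6
cycle 4: CDB Add1=-4; issue SUB r2<-Add1 // r0:6,r1:2,r2:Add1,r3:Add3,r4:6
cycle 5: CDB Add2=8; issue ADD r4<-Add2 // r0:6,r1:2,r2:Add1,r3:Add3,r4:Add2
cycle 6: CDB Add3=3; issue SUB r3<-Add3 // r0:6,r1:2,r2:Add1,r3:Add3,r4:Add2
cycle 7: CDB Add1=0 // r0:6,r1:2,r2:0,r3:Add3,r4:Add2
cycle 8: CDB Add2=8 // r0:6,r1:2,r2:0,r3:Add3,r4:8
cycle 9: - // r0:6,r1:2,r2:0,r3:Add3,r4:8

STATUS = TAG Add3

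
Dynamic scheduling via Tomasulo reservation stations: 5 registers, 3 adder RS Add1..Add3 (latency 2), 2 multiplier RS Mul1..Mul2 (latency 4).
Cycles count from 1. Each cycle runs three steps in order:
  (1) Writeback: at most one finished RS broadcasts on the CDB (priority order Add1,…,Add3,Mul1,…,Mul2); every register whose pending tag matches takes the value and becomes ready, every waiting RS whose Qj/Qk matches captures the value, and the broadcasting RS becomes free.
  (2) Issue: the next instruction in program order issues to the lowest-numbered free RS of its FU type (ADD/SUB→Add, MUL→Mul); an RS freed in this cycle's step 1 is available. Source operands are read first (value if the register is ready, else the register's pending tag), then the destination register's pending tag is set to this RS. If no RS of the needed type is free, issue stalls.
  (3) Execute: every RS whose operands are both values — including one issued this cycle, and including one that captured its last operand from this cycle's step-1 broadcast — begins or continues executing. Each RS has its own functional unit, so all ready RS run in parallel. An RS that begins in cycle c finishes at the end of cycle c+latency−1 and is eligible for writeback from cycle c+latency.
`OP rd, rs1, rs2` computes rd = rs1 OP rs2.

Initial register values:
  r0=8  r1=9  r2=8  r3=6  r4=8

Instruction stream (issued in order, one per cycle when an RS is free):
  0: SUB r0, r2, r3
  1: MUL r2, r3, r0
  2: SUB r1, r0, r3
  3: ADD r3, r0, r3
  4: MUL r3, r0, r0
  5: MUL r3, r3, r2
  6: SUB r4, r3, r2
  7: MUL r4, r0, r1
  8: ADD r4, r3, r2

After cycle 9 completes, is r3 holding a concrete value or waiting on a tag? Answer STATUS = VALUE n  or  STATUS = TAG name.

  c1: issue SUB r0<-Add1  regs: r0:Add1,r1:9,r2:8,r3:6,r4:8
  c2: issue MUL r2<-Mul1  regs: r0:Add1,r1:9,r2:Mul1,r3:6,r4:8
  c3: CDB Add1=2; issue SUB r1<-Add1  regs: r0:2,r1:Add1,r2:Mul1,r3:6,r4:8
  c4: issue ADD r3<-Add2  regs: r0:2,r1:Add1,r2:Mul1,r3:Add2,r4:8
  c5: CDB Add1=-4; issue MUL r3<-Mul2  regs: r0:2,r1:-4,r2:Mul1,r3:Mul2,r4:8
  c6: CDB Add2=8; stall  regs: r0:2,r1:-4,r2:Mul1,r3:Mul2,r4:8
  c7: CDB Mul1=12; issue MUL r3<-Mul1  regs: r0:2,r1:-4,r2:12,r3:Mul1,r4:8
  c8: issue SUB r4<-Add1  regs: r0:2,r1:-4,r2:12,r3:Mul1,r4:Add1
  c9: CDB Mul2=4; issue MUL r4<-Mul2  regs: r0:2,r1:-4,r2:12,r3:Mul1,r4:Mul2

STATUS = TAG Mul1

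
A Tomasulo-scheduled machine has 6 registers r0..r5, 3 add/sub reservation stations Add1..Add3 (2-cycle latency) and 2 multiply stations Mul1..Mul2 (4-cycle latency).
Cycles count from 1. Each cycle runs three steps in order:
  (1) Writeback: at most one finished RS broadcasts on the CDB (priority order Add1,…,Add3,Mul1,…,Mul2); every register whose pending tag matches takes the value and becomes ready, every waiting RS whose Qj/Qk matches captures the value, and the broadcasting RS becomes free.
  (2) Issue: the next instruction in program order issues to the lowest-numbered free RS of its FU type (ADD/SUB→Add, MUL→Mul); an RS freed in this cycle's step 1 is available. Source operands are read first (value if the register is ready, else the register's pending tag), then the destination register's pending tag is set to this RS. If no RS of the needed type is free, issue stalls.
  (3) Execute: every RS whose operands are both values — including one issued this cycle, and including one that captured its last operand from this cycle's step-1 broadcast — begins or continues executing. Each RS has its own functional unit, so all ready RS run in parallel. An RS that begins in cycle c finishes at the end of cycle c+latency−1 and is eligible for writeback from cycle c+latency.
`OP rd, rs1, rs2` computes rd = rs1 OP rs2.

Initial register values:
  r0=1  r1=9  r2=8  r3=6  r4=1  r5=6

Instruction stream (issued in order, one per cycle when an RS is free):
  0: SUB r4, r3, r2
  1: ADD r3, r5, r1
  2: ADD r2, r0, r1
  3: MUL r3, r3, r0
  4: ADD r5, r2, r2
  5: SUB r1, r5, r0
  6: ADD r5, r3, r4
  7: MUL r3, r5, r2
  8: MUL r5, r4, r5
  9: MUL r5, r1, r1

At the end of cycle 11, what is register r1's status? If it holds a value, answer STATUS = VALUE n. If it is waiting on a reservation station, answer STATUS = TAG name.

STATUS = VALUE 19

c1: issue SUB r4<-Add1 | r0:1,r1:9,r2:8,r3:6,r4:Add1,r5:6
c2: issue ADD r3<-Add2 | r0:1,r1:9,r2:8,r3:Add2,r4:Add1,r5:6
c3: CDB Add1=-2; issue ADD r2<-Add1 | r0:1,r1:9,r2:Add1,r3:Add2,r4:-2,r5:6
c4: CDB Add2=15; issue MUL r3<-Mul1 | r0:1,r1:9,r2:Add1,r3:Mul1,r4:-2,r5:6
c5: CDB Add1=10; issue ADD r5<-Add1 | r0:1,r1:9,r2:10,r3:Mul1,r4:-2,r5:Add1
c6: issue SUB r1<-Add2 | r0:1,r1:Add2,r2:10,r3:Mul1,r4:-2,r5:Add1
c7: CDB Add1=20; issue ADD r5<-Add1 | r0:1,r1:Add2,r2:10,r3:Mul1,r4:-2,r5:Add1
c8: CDB Mul1=15; issue MUL r3<-Mul1 | r0:1,r1:Add2,r2:10,r3:Mul1,r4:-2,r5:Add1
c9: CDB Add2=19; issue MUL r5<-Mul2 | r0:1,r1:19,r2:10,r3:Mul1,r4:-2,r5:Mul2
c10: CDB Add1=13; stall | r0:1,r1:19,r2:10,r3:Mul1,r4:-2,r5:Mul2
c11: stall | r0:1,r1:19,r2:10,r3:Mul1,r4:-2,r5:Mul2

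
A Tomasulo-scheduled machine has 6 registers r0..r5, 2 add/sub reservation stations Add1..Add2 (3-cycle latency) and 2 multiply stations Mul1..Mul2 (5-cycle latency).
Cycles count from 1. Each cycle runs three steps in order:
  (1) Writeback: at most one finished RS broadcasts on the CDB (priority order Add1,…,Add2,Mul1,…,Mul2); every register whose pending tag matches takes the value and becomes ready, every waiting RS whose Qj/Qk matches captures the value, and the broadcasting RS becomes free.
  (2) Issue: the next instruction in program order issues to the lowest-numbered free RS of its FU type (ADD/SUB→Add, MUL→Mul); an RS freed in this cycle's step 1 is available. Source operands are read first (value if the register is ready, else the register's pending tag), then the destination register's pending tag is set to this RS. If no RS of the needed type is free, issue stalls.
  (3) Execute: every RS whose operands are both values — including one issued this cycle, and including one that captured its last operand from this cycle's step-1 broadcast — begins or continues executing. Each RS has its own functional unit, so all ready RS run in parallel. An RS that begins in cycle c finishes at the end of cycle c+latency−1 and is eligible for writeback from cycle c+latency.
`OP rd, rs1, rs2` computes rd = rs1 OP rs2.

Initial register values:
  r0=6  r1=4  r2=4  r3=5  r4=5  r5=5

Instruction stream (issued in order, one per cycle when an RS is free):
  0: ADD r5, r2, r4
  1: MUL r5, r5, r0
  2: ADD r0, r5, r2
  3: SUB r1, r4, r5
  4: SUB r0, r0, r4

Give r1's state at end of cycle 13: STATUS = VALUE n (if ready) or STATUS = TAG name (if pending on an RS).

c1: issue ADD r5<-Add1 | r0:6,r1:4,r2:4,r3:5,r4:5,r5:Add1
c2: issue MUL r5<-Mul1 | r0:6,r1:4,r2:4,r3:5,r4:5,r5:Mul1
c3: issue ADD r0<-Add2 | r0:Add2,r1:4,r2:4,r3:5,r4:5,r5:Mul1
c4: CDB Add1=9; issue SUB r1<-Add1 | r0:Add2,r1:Add1,r2:4,r3:5,r4:5,r5:Mul1
c5: stall | r0:Add2,r1:Add1,r2:4,r3:5,r4:5,r5:Mul1
c6: stall | r0:Add2,r1:Add1,r2:4,r3:5,r4:5,r5:Mul1
c7: stall | r0:Add2,r1:Add1,r2:4,r3:5,r4:5,r5:Mul1
c8: stall | r0:Add2,r1:Add1,r2:4,r3:5,r4:5,r5:Mul1
c9: CDB Mul1=54; stall | r0:Add2,r1:Add1,r2:4,r3:5,r4:5,r5:54
c10: stall | r0:Add2,r1:Add1,r2:4,r3:5,r4:5,r5:54
c11: stall | r0:Add2,r1:Add1,r2:4,r3:5,r4:5,r5:54
c12: CDB Add1=-49; issue SUB r0<-Add1 | r0:Add1,r1:-49,r2:4,r3:5,r4:5,r5:54
c13: CDB Add2=58 | r0:Add1,r1:-49,r2:4,r3:5,r4:5,r5:54

STATUS = VALUE -49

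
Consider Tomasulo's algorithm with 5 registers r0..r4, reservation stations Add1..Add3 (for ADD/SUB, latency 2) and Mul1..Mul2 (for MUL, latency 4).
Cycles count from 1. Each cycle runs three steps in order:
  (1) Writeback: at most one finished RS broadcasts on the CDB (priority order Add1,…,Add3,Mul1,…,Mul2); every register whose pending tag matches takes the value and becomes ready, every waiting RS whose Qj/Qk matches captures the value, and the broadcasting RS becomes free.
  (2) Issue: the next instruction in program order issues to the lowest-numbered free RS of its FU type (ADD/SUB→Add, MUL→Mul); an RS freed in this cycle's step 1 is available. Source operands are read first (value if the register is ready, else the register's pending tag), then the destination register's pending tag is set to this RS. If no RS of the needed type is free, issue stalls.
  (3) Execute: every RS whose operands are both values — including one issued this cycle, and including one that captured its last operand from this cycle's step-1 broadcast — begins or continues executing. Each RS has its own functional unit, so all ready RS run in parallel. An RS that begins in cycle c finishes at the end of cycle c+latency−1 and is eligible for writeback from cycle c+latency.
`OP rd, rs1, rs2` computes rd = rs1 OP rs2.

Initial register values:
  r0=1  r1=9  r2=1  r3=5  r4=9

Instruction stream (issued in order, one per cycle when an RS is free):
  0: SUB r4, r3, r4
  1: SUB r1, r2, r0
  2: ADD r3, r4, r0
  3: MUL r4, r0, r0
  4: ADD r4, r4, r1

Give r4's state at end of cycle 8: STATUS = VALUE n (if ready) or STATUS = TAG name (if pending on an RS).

STATUS = TAG Add1

c1: issue SUB r4<-Add1 | r0:1,r1:9,r2:1,r3:5,r4:Add1
c2: issue SUB r1<-Add2 | r0:1,r1:Add2,r2:1,r3:5,r4:Add1
c3: CDB Add1=-4; issue ADD r3<-Add1 | r0:1,r1:Add2,r2:1,r3:Add1,r4:-4
c4: CDB Add2=0; issue MUL r4<-Mul1 | r0:1,r1:0,r2:1,r3:Add1,r4:Mul1
c5: CDB Add1=-3; issue ADD r4<-Add1 | r0:1,r1:0,r2:1,r3:-3,r4:Add1
c6: - | r0:1,r1:0,r2:1,r3:-3,r4:Add1
c7: - | r0:1,r1:0,r2:1,r3:-3,r4:Add1
c8: CDB Mul1=1 | r0:1,r1:0,r2:1,r3:-3,r4:Add1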